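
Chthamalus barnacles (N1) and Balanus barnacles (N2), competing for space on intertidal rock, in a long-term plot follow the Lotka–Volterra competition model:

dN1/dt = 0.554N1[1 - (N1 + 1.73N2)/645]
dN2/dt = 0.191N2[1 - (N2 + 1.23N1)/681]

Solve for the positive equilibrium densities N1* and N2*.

N1* ≈ 473, N2* ≈ 99.6

Setting both brackets to zero gives the nullclines N1 + 1.73N2 = 645 and 1.23N1 + N2 = 681.
Substituting N2 = 681 - 1.23N1 into the first: N1(1 - 1.73·1.23) = 645 - 1.73·681.
So N1* = -533/-1.13 = 473, and then N2* = 681 - 1.23·473 = 99.6.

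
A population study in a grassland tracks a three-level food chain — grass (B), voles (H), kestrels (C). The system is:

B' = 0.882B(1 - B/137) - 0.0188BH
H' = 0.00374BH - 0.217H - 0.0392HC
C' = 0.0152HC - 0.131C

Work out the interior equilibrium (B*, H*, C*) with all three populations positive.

From dC/dt = 0: 0.0152H* = 0.131, so H* = 8.62.
From dB/dt = 0: 0.882(1 - B*/137) = 0.0188·8.62, giving B* = 137·(1 - 0.184) = 112.
From dH/dt = 0: 0.00374·112 - 0.217 = 0.0392C*, so C* = 0.201/0.0392 = 5.13.

B* ≈ 112, H* ≈ 8.62, C* ≈ 5.13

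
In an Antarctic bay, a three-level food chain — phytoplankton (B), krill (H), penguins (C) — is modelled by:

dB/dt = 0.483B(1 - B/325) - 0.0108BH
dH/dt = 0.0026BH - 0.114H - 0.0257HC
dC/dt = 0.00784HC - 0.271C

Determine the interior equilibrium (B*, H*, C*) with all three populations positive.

From dC/dt = 0: 0.00784H* = 0.271, so H* = 34.6.
From dB/dt = 0: 0.483(1 - B*/325) = 0.0108·34.6, giving B* = 325·(1 - 0.773) = 73.8.
From dH/dt = 0: 0.0026·73.8 - 0.114 = 0.0257C*, so C* = 0.0779/0.0257 = 3.03.

B* ≈ 73.8, H* ≈ 34.6, C* ≈ 3.03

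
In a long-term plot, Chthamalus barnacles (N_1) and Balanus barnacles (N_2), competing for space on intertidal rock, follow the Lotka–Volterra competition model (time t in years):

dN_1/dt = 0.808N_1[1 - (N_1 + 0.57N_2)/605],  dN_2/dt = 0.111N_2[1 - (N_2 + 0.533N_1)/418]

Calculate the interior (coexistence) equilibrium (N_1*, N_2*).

Setting both brackets to zero gives the nullclines N_1 + 0.57N_2 = 605 and 0.533N_1 + N_2 = 418.
Substituting N_2 = 418 - 0.533N_1 into the first: N_1(1 - 0.57·0.533) = 605 - 0.57·418.
So N_1* = 367/0.696 = 527, and then N_2* = 418 - 0.533·527 = 137.

N_1* ≈ 527, N_2* ≈ 137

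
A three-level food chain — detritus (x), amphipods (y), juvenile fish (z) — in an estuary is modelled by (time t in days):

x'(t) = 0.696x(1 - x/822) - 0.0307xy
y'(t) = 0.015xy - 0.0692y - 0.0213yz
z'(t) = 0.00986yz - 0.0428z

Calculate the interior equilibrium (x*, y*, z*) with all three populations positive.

From dz/dt = 0: 0.00986y* = 0.0428, so y* = 4.34.
From dx/dt = 0: 0.696(1 - x*/822) = 0.0307·4.34, giving x* = 822·(1 - 0.191) = 665.
From dy/dt = 0: 0.015·665 - 0.0692 = 0.0213z*, so z* = 9.9/0.0213 = 465.

x* ≈ 665, y* ≈ 4.34, z* ≈ 465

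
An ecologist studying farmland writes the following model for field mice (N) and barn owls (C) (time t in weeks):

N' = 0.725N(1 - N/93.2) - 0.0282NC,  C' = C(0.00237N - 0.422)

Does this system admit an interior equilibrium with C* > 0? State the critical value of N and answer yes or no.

Threshold N = 178; K < 178, so no, the predator goes extinct.

The predator equation gives dC/dt > 0 only when N > 0.422/0.00237 = 178.
Without the predator, N → K = 93.2. Since 93.2 < 178, the predator cannot invade.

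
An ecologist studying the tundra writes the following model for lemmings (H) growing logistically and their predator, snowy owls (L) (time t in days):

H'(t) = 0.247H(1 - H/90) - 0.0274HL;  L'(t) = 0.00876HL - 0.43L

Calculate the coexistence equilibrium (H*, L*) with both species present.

H* ≈ 49.1, L* ≈ 4.1

From dL/dt = 0 with L > 0: 0.00876H* = 0.43, so H* = 49.1.
Substitute into dH/dt = 0: 0.247(1 - 49.1/90) = 0.0274L*.
The bracket is 0.455, giving L* = 0.112/0.0274 = 4.1.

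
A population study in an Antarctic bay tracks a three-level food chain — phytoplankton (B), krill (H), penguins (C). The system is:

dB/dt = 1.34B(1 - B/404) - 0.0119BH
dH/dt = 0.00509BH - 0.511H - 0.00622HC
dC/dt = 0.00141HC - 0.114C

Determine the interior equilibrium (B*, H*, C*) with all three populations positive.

B* ≈ 114, H* ≈ 80.9, C* ≈ 11.1

From dC/dt = 0: 0.00141H* = 0.114, so H* = 80.9.
From dB/dt = 0: 1.34(1 - B*/404) = 0.0119·80.9, giving B* = 404·(1 - 0.718) = 114.
From dH/dt = 0: 0.00509·114 - 0.511 = 0.00622C*, so C* = 0.0689/0.00622 = 11.1.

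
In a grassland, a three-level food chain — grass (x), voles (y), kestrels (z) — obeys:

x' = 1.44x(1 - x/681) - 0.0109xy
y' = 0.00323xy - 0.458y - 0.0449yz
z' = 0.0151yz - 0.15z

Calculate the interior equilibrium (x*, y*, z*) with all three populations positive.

From dz/dt = 0: 0.0151y* = 0.15, so y* = 9.93.
From dx/dt = 0: 1.44(1 - x*/681) = 0.0109·9.93, giving x* = 681·(1 - 0.0752) = 630.
From dy/dt = 0: 0.00323·630 - 0.458 = 0.0449z*, so z* = 1.58/0.0449 = 35.1.

x* ≈ 630, y* ≈ 9.93, z* ≈ 35.1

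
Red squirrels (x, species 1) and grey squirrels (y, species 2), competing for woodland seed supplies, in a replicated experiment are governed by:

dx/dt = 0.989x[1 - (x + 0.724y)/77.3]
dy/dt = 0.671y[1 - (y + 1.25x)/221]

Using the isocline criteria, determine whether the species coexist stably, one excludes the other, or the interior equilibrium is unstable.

Compare the nullcline intercepts: K1/α12 = 77.3/0.724 = 107 < K2 = 221; K2/α21 = 221/1.25 = 177 > K1 = 77.3.
Since the inequalities point opposite ways, species 2 can invade but species 1 cannot.

species 2 excludes species 1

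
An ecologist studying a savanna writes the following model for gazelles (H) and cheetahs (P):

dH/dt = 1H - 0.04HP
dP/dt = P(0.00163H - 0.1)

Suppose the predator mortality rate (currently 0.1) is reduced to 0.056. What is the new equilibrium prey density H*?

At the interior fixed point, setting dP/dt = 0 with P > 0 fixes H* = (predator death rate)/(HP coefficient) — independent of the other coefficients.
With the change, H* = 0.056/0.00163 = 34.4; it falls from 61.3.

H* ≈ 34.4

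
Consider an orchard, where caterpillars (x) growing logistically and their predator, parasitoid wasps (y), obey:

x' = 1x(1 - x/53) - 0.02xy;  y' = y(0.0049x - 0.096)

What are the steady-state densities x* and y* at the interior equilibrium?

From dy/dt = 0 with y > 0: 0.0049x* = 0.096, so x* = 19.6.
Substitute into dx/dt = 0: 1(1 - 19.6/53) = 0.02y*.
The bracket is 0.63, giving y* = 0.63/0.02 = 31.5.

x* ≈ 19.6, y* ≈ 31.5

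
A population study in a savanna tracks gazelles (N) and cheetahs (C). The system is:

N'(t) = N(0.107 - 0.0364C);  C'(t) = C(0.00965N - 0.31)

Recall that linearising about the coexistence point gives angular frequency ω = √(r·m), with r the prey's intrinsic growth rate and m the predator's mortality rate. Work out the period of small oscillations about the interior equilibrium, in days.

Here r = 0.107 and m = 0.31, so r·m = 0.0332.
ω = √0.0332 = 0.182 per day, hence T = 2π/ω ≈ 34.5 days.

T ≈ 34.5 days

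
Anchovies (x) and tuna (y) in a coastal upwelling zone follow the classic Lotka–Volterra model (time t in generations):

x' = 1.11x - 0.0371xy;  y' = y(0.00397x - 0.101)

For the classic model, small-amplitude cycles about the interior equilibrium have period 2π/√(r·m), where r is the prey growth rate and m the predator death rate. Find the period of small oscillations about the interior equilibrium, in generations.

Here r = 1.11 and m = 0.101, so r·m = 0.112.
ω = √0.112 = 0.335 per generation, hence T = 2π/ω ≈ 18.8 generations.

T ≈ 18.8 generations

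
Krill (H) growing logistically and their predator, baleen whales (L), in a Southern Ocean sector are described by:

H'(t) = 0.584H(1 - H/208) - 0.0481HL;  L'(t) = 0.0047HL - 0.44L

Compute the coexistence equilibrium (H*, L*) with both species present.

H* ≈ 93.6, L* ≈ 6.68

From dL/dt = 0 with L > 0: 0.0047H* = 0.44, so H* = 93.6.
Substitute into dH/dt = 0: 0.584(1 - 93.6/208) = 0.0481L*.
The bracket is 0.55, giving L* = 0.321/0.0481 = 6.68.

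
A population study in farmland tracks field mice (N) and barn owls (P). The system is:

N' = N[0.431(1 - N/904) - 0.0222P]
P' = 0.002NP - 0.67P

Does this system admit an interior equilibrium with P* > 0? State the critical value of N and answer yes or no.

The predator equation gives dP/dt > 0 only when N > 0.67/0.002 = 335.
Without the predator, N → K = 904. Since 904 > 335, the predator can invade and persist.

Threshold N = 335; K > 335, so yes, the predator persists.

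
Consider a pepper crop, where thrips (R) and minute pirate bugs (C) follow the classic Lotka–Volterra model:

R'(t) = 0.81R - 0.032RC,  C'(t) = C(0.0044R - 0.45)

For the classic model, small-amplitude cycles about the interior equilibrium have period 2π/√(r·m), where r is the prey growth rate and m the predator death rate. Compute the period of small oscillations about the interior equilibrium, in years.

Here r = 0.81 and m = 0.45, so r·m = 0.365.
ω = √0.365 = 0.604 per year, hence T = 2π/ω ≈ 10.4 years.

T ≈ 10.4 years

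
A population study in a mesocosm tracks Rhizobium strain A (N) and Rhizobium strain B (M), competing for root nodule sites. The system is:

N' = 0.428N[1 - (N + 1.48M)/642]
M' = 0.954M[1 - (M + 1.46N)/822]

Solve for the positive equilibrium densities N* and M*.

Setting both brackets to zero gives the nullclines N + 1.48M = 642 and 1.46N + M = 822.
Substituting M = 822 - 1.46N into the first: N(1 - 1.48·1.46) = 642 - 1.48·822.
So N* = -575/-1.16 = 495, and then M* = 822 - 1.46·495 = 99.3.

N* ≈ 495, M* ≈ 99.3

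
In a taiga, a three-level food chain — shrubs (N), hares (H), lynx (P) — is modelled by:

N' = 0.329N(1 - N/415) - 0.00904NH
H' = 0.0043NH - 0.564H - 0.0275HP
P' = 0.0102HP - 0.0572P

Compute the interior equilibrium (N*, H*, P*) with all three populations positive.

N* ≈ 351, H* ≈ 5.61, P* ≈ 34.4

From dP/dt = 0: 0.0102H* = 0.0572, so H* = 5.61.
From dN/dt = 0: 0.329(1 - N*/415) = 0.00904·5.61, giving N* = 415·(1 - 0.154) = 351.
From dH/dt = 0: 0.0043·351 - 0.564 = 0.0275P*, so P* = 0.946/0.0275 = 34.4.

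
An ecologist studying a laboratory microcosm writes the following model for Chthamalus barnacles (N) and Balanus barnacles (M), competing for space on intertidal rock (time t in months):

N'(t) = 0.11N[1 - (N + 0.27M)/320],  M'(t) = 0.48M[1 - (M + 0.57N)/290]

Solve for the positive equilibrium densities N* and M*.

N* ≈ 286, M* ≈ 127

Setting both brackets to zero gives the nullclines N + 0.27M = 320 and 0.57N + M = 290.
Substituting M = 290 - 0.57N into the first: N(1 - 0.27·0.57) = 320 - 0.27·290.
So N* = 242/0.846 = 286, and then M* = 290 - 0.57·286 = 127.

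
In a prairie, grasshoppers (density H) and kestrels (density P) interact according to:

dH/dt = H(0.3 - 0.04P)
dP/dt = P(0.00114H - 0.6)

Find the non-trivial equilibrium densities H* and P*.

Set dP/dt = 0 with P > 0: 0.00114H - 0.6 = 0, so H* = 0.6/0.00114 = 526.
Set dH/dt = 0 with H > 0: 0.3 - 0.04P = 0, so P* = 0.3/0.04 = 7.5.

H* ≈ 526, P* ≈ 7.5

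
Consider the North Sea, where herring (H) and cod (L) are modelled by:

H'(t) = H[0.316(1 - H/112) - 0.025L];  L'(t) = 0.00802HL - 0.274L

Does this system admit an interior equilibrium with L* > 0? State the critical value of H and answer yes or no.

Threshold H = 34.2; K > 34.2, so yes, the predator persists.

The predator equation gives dL/dt > 0 only when H > 0.274/0.00802 = 34.2.
Without the predator, H → K = 112. Since 112 > 34.2, the predator can invade and persist.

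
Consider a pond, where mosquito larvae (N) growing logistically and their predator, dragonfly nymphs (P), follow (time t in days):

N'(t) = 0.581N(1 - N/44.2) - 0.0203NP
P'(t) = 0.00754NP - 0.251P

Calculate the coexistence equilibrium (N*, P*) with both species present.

From dP/dt = 0 with P > 0: 0.00754N* = 0.251, so N* = 33.3.
Substitute into dN/dt = 0: 0.581(1 - 33.3/44.2) = 0.0203P*.
The bracket is 0.247, giving P* = 0.143/0.0203 = 7.07.

N* ≈ 33.3, P* ≈ 7.07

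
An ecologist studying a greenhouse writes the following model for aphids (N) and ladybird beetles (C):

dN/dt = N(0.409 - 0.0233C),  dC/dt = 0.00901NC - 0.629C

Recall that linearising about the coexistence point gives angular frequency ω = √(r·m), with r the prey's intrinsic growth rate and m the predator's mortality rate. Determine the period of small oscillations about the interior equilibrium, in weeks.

Here r = 0.409 and m = 0.629, so r·m = 0.257.
ω = √0.257 = 0.507 per week, hence T = 2π/ω ≈ 12.4 weeks.

T ≈ 12.4 weeks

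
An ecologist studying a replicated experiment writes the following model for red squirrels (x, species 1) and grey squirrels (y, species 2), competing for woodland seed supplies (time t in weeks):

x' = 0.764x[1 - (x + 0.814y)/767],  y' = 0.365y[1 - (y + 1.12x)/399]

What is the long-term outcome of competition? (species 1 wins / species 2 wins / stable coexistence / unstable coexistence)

species 1 excludes species 2

Compare the nullcline intercepts: K1/α12 = 767/0.814 = 942 > K2 = 399; K2/α21 = 399/1.12 = 356 < K1 = 767.
Since the inequalities point opposite ways, species 1 can invade but species 2 cannot.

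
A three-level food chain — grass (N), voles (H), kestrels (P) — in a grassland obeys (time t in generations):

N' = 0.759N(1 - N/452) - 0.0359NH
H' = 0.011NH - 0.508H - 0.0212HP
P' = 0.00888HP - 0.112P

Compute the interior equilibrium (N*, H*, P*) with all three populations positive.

From dP/dt = 0: 0.00888H* = 0.112, so H* = 12.6.
From dN/dt = 0: 0.759(1 - N*/452) = 0.0359·12.6, giving N* = 452·(1 - 0.597) = 182.
From dH/dt = 0: 0.011·182 - 0.508 = 0.0212P*, so P* = 1.5/0.0212 = 70.7.

N* ≈ 182, H* ≈ 12.6, P* ≈ 70.7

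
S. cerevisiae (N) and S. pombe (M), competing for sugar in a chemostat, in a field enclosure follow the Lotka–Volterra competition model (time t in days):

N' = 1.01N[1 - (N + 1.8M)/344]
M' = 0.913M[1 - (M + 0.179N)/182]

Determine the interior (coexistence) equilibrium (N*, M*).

Setting both brackets to zero gives the nullclines N + 1.8M = 344 and 0.179N + M = 182.
Substituting M = 182 - 0.179N into the first: N(1 - 1.8·0.179) = 344 - 1.8·182.
So N* = 16.4/0.678 = 24.2, and then M* = 182 - 0.179·24.2 = 178.

N* ≈ 24.2, M* ≈ 178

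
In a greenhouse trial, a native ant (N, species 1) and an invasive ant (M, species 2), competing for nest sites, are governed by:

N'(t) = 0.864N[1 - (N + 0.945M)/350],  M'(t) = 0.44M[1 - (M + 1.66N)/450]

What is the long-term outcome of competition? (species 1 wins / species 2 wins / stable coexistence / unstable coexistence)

unstable coexistence (outcome depends on initial conditions)

Compare the nullcline intercepts: K1/α12 = 350/0.945 = 370 < K2 = 450; K2/α21 = 450/1.66 = 271 < K1 = 350.
Since both are reversed, neither can invade when rare; the interior point is a saddle.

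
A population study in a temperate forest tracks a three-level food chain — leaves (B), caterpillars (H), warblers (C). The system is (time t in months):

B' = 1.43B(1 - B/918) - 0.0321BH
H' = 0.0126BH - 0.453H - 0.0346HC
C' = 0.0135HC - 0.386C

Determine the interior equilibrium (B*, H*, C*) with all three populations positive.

B* ≈ 329, H* ≈ 28.6, C* ≈ 107

From dC/dt = 0: 0.0135H* = 0.386, so H* = 28.6.
From dB/dt = 0: 1.43(1 - B*/918) = 0.0321·28.6, giving B* = 918·(1 - 0.642) = 329.
From dH/dt = 0: 0.0126·329 - 0.453 = 0.0346C*, so C* = 3.69/0.0346 = 107.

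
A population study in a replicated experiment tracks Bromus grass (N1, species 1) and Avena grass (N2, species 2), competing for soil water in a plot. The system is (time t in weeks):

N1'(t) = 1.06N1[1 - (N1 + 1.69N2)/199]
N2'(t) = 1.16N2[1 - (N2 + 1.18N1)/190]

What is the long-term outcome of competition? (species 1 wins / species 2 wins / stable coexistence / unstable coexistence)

Compare the nullcline intercepts: K1/α12 = 199/1.69 = 118 < K2 = 190; K2/α21 = 190/1.18 = 161 < K1 = 199.
Since both are reversed, neither can invade when rare; the interior point is a saddle.

unstable coexistence (outcome depends on initial conditions)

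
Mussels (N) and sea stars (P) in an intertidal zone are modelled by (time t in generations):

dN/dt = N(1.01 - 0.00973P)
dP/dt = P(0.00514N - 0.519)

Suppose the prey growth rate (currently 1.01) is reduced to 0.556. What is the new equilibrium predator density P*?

P* ≈ 57.1

At the interior fixed point, setting dN/dt = 0 with N > 0 fixes P* = (prey growth rate)/(NP coefficient) — independent of the other coefficients.
With the change, P* = 0.556/0.00973 = 57.1; it falls from 104.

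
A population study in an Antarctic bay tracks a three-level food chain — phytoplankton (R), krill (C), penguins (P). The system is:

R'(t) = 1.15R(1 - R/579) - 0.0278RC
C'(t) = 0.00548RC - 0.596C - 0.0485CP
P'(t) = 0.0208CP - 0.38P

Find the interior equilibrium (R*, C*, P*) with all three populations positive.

From dP/dt = 0: 0.0208C* = 0.38, so C* = 18.3.
From dR/dt = 0: 1.15(1 - R*/579) = 0.0278·18.3, giving R* = 579·(1 - 0.442) = 323.
From dC/dt = 0: 0.00548·323 - 0.596 = 0.0485P*, so P* = 1.18/0.0485 = 24.2.

R* ≈ 323, C* ≈ 18.3, P* ≈ 24.2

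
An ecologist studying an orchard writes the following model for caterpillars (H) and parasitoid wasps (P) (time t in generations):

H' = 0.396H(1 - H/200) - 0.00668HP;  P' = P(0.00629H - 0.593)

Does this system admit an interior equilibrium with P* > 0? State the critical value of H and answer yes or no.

The predator equation gives dP/dt > 0 only when H > 0.593/0.00629 = 94.3.
Without the predator, H → K = 200. Since 200 > 94.3, the predator can invade and persist.

Threshold H = 94.3; K > 94.3, so yes, the predator persists.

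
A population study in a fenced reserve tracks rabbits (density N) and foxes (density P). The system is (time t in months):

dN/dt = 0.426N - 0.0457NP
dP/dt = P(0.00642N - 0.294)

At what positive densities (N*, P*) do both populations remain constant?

N* ≈ 45.8, P* ≈ 9.32

Set dP/dt = 0 with P > 0: 0.00642N - 0.294 = 0, so N* = 0.294/0.00642 = 45.8.
Set dN/dt = 0 with N > 0: 0.426 - 0.0457P = 0, so P* = 0.426/0.0457 = 9.32.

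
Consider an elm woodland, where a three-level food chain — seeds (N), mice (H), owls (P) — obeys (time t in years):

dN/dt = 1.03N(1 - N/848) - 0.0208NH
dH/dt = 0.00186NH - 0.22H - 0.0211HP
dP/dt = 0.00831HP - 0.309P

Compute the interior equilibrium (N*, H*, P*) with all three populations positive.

From dP/dt = 0: 0.00831H* = 0.309, so H* = 37.2.
From dN/dt = 0: 1.03(1 - N*/848) = 0.0208·37.2, giving N* = 848·(1 - 0.751) = 211.
From dH/dt = 0: 0.00186·211 - 0.22 = 0.0211P*, so P* = 0.173/0.0211 = 8.19.

N* ≈ 211, H* ≈ 37.2, P* ≈ 8.19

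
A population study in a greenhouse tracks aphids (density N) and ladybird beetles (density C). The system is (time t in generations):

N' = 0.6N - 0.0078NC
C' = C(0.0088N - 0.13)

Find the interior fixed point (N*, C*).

Set dC/dt = 0 with C > 0: 0.0088N - 0.13 = 0, so N* = 0.13/0.0088 = 14.8.
Set dN/dt = 0 with N > 0: 0.6 - 0.0078C = 0, so C* = 0.6/0.0078 = 76.9.

N* ≈ 14.8, C* ≈ 76.9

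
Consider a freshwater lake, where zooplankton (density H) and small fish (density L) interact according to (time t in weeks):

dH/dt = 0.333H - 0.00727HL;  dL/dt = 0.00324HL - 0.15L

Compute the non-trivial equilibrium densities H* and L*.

Set dL/dt = 0 with L > 0: 0.00324H - 0.15 = 0, so H* = 0.15/0.00324 = 46.3.
Set dH/dt = 0 with H > 0: 0.333 - 0.00727L = 0, so L* = 0.333/0.00727 = 45.8.

H* ≈ 46.3, L* ≈ 45.8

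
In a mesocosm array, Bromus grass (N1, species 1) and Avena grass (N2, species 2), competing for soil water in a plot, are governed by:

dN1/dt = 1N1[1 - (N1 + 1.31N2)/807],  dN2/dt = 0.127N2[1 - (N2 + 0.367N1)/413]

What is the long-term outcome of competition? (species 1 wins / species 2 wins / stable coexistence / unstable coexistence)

stable coexistence

Compare the nullcline intercepts: K1/α12 = 807/1.31 = 616 > K2 = 413; K2/α21 = 413/0.367 = 1130 > K1 = 807.
Since both inequalities hold, each species can invade when rare, so the interior equilibrium is stable.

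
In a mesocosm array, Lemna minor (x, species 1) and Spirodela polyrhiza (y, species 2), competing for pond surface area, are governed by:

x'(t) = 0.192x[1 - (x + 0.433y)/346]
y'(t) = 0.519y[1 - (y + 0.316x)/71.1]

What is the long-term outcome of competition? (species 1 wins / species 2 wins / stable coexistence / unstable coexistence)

species 1 excludes species 2

Compare the nullcline intercepts: K1/α12 = 346/0.433 = 799 > K2 = 71.1; K2/α21 = 71.1/0.316 = 225 < K1 = 346.
Since the inequalities point opposite ways, species 1 can invade but species 2 cannot.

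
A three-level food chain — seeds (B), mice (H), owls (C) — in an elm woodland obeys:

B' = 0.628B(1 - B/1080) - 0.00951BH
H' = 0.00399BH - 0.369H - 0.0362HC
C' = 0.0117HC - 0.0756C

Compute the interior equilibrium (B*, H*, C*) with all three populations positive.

From dC/dt = 0: 0.0117H* = 0.0756, so H* = 6.46.
From dB/dt = 0: 0.628(1 - B*/1080) = 0.00951·6.46, giving B* = 1080·(1 - 0.0978) = 974.
From dH/dt = 0: 0.00399·974 - 0.369 = 0.0362C*, so C* = 3.52/0.0362 = 97.2.

B* ≈ 974, H* ≈ 6.46, C* ≈ 97.2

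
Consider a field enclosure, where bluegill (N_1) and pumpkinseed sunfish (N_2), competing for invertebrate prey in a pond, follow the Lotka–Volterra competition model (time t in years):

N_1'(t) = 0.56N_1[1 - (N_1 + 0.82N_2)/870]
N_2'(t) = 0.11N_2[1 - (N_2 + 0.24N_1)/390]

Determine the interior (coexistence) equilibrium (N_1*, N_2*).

N_1* ≈ 685, N_2* ≈ 226

Setting both brackets to zero gives the nullclines N_1 + 0.82N_2 = 870 and 0.24N_1 + N_2 = 390.
Substituting N_2 = 390 - 0.24N_1 into the first: N_1(1 - 0.82·0.24) = 870 - 0.82·390.
So N_1* = 550/0.803 = 685, and then N_2* = 390 - 0.24·685 = 226.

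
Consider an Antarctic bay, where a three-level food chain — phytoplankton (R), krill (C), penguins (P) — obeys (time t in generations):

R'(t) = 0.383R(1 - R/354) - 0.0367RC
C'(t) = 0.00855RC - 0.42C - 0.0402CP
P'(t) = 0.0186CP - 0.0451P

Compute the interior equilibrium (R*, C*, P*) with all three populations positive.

From dP/dt = 0: 0.0186C* = 0.0451, so C* = 2.42.
From dR/dt = 0: 0.383(1 - R*/354) = 0.0367·2.42, giving R* = 354·(1 - 0.232) = 272.
From dC/dt = 0: 0.00855·272 - 0.42 = 0.0402P*, so P* = 1.9/0.0402 = 47.3.

R* ≈ 272, C* ≈ 2.42, P* ≈ 47.3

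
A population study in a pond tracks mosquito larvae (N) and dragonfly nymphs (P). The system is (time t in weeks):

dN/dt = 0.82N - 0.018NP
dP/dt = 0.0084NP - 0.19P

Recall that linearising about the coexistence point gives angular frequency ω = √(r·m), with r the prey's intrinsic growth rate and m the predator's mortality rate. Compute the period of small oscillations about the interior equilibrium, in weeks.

Here r = 0.82 and m = 0.19, so r·m = 0.156.
ω = √0.156 = 0.395 per week, hence T = 2π/ω ≈ 15.9 weeks.

T ≈ 15.9 weeks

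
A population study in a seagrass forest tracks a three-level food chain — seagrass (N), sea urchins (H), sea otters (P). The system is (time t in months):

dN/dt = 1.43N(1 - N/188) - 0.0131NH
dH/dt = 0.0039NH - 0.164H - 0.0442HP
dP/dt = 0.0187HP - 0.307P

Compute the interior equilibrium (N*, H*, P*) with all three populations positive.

N* ≈ 160, H* ≈ 16.4, P* ≈ 10.4

From dP/dt = 0: 0.0187H* = 0.307, so H* = 16.4.
From dN/dt = 0: 1.43(1 - N*/188) = 0.0131·16.4, giving N* = 188·(1 - 0.15) = 160.
From dH/dt = 0: 0.0039·160 - 0.164 = 0.0442P*, so P* = 0.459/0.0442 = 10.4.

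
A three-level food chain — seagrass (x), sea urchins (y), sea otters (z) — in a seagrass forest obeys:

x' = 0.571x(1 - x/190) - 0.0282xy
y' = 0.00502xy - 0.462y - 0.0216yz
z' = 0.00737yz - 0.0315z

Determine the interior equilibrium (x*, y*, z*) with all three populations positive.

From dz/dt = 0: 0.00737y* = 0.0315, so y* = 4.27.
From dx/dt = 0: 0.571(1 - x*/190) = 0.0282·4.27, giving x* = 190·(1 - 0.211) = 150.
From dy/dt = 0: 0.00502·150 - 0.462 = 0.0216z*, so z* = 0.29/0.0216 = 13.4.

x* ≈ 150, y* ≈ 4.27, z* ≈ 13.4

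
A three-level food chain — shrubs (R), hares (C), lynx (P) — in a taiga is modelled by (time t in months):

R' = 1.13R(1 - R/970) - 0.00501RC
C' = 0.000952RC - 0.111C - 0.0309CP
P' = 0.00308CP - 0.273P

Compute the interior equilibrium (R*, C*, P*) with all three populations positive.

R* ≈ 589, C* ≈ 88.6, P* ≈ 14.5

From dP/dt = 0: 0.00308C* = 0.273, so C* = 88.6.
From dR/dt = 0: 1.13(1 - R*/970) = 0.00501·88.6, giving R* = 970·(1 - 0.393) = 589.
From dC/dt = 0: 0.000952·589 - 0.111 = 0.0309P*, so P* = 0.45/0.0309 = 14.5.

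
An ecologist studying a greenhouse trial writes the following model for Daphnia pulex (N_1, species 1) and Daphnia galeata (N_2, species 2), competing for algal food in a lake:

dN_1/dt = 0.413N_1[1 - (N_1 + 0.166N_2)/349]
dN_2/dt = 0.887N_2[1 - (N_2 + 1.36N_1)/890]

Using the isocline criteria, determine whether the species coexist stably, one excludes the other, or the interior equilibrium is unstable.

stable coexistence

Compare the nullcline intercepts: K1/α12 = 349/0.166 = 2100 > K2 = 890; K2/α21 = 890/1.36 = 654 > K1 = 349.
Since both inequalities hold, each species can invade when rare, so the interior equilibrium is stable.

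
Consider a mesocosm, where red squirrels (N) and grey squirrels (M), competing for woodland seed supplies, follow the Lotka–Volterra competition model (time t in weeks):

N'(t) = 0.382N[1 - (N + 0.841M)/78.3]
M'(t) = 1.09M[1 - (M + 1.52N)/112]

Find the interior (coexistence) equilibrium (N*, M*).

N* ≈ 57.1, M* ≈ 25.2

Setting both brackets to zero gives the nullclines N + 0.841M = 78.3 and 1.52N + M = 112.
Substituting M = 112 - 1.52N into the first: N(1 - 0.841·1.52) = 78.3 - 0.841·112.
So N* = -15.9/-0.278 = 57.1, and then M* = 112 - 1.52·57.1 = 25.2.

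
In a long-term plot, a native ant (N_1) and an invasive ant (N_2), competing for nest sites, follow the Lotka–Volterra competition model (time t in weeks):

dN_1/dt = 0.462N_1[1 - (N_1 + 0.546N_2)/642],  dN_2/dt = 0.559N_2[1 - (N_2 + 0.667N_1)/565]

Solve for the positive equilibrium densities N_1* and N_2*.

Setting both brackets to zero gives the nullclines N_1 + 0.546N_2 = 642 and 0.667N_1 + N_2 = 565.
Substituting N_2 = 565 - 0.667N_1 into the first: N_1(1 - 0.546·0.667) = 642 - 0.546·565.
So N_1* = 334/0.636 = 525, and then N_2* = 565 - 0.667·525 = 215.

N_1* ≈ 525, N_2* ≈ 215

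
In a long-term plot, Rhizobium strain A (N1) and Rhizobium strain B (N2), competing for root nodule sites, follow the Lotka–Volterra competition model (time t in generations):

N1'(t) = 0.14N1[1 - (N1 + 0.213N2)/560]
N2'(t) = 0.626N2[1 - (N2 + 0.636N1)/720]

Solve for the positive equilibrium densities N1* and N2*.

Setting both brackets to zero gives the nullclines N1 + 0.213N2 = 560 and 0.636N1 + N2 = 720.
Substituting N2 = 720 - 0.636N1 into the first: N1(1 - 0.213·0.636) = 560 - 0.213·720.
So N1* = 407/0.865 = 470, and then N2* = 720 - 0.636·470 = 421.

N1* ≈ 470, N2* ≈ 421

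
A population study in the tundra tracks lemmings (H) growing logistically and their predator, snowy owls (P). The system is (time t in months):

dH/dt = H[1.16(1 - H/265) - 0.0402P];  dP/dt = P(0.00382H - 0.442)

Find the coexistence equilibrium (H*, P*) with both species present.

From dP/dt = 0 with P > 0: 0.00382H* = 0.442, so H* = 116.
Substitute into dH/dt = 0: 1.16(1 - 116/265) = 0.0402P*.
The bracket is 0.563, giving P* = 0.654/0.0402 = 16.3.

H* ≈ 116, P* ≈ 16.3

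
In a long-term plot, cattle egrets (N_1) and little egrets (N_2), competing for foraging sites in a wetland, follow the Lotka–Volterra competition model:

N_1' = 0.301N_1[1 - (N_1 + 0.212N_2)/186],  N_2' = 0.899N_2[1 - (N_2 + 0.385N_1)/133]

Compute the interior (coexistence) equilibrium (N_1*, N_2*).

Setting both brackets to zero gives the nullclines N_1 + 0.212N_2 = 186 and 0.385N_1 + N_2 = 133.
Substituting N_2 = 133 - 0.385N_1 into the first: N_1(1 - 0.212·0.385) = 186 - 0.212·133.
So N_1* = 158/0.918 = 172, and then N_2* = 133 - 0.385·172 = 66.8.

N_1* ≈ 172, N_2* ≈ 66.8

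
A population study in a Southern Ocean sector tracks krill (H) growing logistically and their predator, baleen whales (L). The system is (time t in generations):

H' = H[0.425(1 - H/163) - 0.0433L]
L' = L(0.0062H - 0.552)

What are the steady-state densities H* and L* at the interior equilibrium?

H* ≈ 89, L* ≈ 4.45

From dL/dt = 0 with L > 0: 0.0062H* = 0.552, so H* = 89.
Substitute into dH/dt = 0: 0.425(1 - 89/163) = 0.0433L*.
The bracket is 0.454, giving L* = 0.193/0.0433 = 4.45.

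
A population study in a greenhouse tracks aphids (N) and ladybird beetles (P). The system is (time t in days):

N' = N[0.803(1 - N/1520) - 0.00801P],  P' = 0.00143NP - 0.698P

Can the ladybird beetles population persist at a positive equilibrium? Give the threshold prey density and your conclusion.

The predator equation gives dP/dt > 0 only when N > 0.698/0.00143 = 488.
Without the predator, N → K = 1520. Since 1520 > 488, the predator can invade and persist.

Threshold N = 488; K > 488, so yes, the predator persists.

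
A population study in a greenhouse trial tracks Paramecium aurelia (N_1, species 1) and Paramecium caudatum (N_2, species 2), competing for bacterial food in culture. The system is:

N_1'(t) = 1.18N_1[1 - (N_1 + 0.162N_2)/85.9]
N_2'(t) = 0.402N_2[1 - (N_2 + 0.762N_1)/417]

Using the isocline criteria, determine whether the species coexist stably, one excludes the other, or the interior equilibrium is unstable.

Compare the nullcline intercepts: K1/α12 = 85.9/0.162 = 530 > K2 = 417; K2/α21 = 417/0.762 = 547 > K1 = 85.9.
Since both inequalities hold, each species can invade when rare, so the interior equilibrium is stable.

stable coexistence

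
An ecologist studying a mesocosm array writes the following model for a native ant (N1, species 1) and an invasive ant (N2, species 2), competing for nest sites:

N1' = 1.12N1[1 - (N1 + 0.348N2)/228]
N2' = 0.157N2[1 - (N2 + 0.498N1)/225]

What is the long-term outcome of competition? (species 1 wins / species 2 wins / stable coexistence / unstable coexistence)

Compare the nullcline intercepts: K1/α12 = 228/0.348 = 655 > K2 = 225; K2/α21 = 225/0.498 = 452 > K1 = 228.
Since both inequalities hold, each species can invade when rare, so the interior equilibrium is stable.

stable coexistence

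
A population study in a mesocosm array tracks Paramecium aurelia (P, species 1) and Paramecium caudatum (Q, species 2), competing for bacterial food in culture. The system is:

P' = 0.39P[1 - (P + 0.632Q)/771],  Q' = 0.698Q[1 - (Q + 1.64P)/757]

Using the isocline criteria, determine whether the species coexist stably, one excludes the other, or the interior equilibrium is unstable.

Compare the nullcline intercepts: K1/α12 = 771/0.632 = 1220 > K2 = 757; K2/α21 = 757/1.64 = 462 < K1 = 771.
Since the inequalities point opposite ways, species 1 can invade but species 2 cannot.

species 1 excludes species 2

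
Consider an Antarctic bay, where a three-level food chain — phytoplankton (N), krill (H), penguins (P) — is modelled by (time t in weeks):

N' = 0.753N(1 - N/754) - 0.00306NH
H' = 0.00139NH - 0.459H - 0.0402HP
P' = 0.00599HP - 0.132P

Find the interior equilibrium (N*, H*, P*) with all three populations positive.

From dP/dt = 0: 0.00599H* = 0.132, so H* = 22.
From dN/dt = 0: 0.753(1 - N*/754) = 0.00306·22, giving N* = 754·(1 - 0.0896) = 686.
From dH/dt = 0: 0.00139·686 - 0.459 = 0.0402P*, so P* = 0.495/0.0402 = 12.3.

N* ≈ 686, H* ≈ 22, P* ≈ 12.3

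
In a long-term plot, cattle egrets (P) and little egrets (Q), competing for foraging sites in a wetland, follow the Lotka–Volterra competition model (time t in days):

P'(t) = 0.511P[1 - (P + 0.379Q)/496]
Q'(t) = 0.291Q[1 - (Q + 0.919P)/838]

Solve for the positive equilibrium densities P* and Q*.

Setting both brackets to zero gives the nullclines P + 0.379Q = 496 and 0.919P + Q = 838.
Substituting Q = 838 - 0.919P into the first: P(1 - 0.379·0.919) = 496 - 0.379·838.
So P* = 178/0.652 = 274, and then Q* = 838 - 0.919·274 = 586.

P* ≈ 274, Q* ≈ 586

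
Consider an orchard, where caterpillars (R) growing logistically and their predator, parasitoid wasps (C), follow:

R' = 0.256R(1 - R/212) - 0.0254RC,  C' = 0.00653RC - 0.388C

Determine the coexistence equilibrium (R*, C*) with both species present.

R* ≈ 59.4, C* ≈ 7.25

From dC/dt = 0 with C > 0: 0.00653R* = 0.388, so R* = 59.4.
Substitute into dR/dt = 0: 0.256(1 - 59.4/212) = 0.0254C*.
The bracket is 0.72, giving C* = 0.184/0.0254 = 7.25.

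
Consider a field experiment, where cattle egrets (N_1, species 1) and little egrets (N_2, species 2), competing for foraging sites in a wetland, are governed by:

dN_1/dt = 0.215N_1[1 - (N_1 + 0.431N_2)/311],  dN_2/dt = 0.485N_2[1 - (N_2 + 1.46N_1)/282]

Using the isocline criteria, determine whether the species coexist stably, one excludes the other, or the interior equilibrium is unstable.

Compare the nullcline intercepts: K1/α12 = 311/0.431 = 722 > K2 = 282; K2/α21 = 282/1.46 = 193 < K1 = 311.
Since the inequalities point opposite ways, species 1 can invade but species 2 cannot.

species 1 excludes species 2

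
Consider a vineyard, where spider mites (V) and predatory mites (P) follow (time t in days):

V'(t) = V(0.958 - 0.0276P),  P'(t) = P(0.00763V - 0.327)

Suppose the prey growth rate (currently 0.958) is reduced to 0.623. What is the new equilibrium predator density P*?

P* ≈ 22.6

At the interior fixed point, setting dV/dt = 0 with V > 0 fixes P* = (prey growth rate)/(VP coefficient) — independent of the other coefficients.
With the change, P* = 0.623/0.0276 = 22.6; it falls from 34.7.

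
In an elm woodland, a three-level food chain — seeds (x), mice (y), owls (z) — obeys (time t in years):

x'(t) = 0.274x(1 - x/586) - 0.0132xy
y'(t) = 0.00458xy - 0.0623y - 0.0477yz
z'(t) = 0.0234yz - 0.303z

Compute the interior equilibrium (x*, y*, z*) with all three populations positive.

x* ≈ 220, y* ≈ 12.9, z* ≈ 19.9

From dz/dt = 0: 0.0234y* = 0.303, so y* = 12.9.
From dx/dt = 0: 0.274(1 - x*/586) = 0.0132·12.9, giving x* = 586·(1 - 0.624) = 220.
From dy/dt = 0: 0.00458·220 - 0.0623 = 0.0477z*, so z* = 0.947/0.0477 = 19.9.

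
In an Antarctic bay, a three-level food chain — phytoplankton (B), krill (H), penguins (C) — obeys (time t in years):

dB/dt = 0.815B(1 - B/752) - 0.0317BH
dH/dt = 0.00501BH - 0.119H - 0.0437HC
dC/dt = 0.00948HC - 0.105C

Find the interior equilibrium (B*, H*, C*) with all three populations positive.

From dC/dt = 0: 0.00948H* = 0.105, so H* = 11.1.
From dB/dt = 0: 0.815(1 - B*/752) = 0.0317·11.1, giving B* = 752·(1 - 0.431) = 428.
From dH/dt = 0: 0.00501·428 - 0.119 = 0.0437C*, so C* = 2.03/0.0437 = 46.3.

B* ≈ 428, H* ≈ 11.1, C* ≈ 46.3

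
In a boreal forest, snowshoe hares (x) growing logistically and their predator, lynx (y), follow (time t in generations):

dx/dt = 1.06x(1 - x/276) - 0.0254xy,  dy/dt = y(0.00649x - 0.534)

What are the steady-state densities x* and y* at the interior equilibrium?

From dy/dt = 0 with y > 0: 0.00649x* = 0.534, so x* = 82.3.
Substitute into dx/dt = 0: 1.06(1 - 82.3/276) = 0.0254y*.
The bracket is 0.702, giving y* = 0.744/0.0254 = 29.3.

x* ≈ 82.3, y* ≈ 29.3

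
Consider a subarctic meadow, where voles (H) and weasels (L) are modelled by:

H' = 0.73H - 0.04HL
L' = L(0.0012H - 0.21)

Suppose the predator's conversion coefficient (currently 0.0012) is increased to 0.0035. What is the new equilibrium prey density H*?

At the interior fixed point, setting dL/dt = 0 with L > 0 fixes H* = (predator death rate)/(HL coefficient) — independent of the other coefficients.
With the change, H* = 0.21/0.0035 = 60; it falls from 175.

H* ≈ 60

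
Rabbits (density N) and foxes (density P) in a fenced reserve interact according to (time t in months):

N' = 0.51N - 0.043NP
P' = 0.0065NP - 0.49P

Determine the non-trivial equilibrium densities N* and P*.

N* ≈ 75.4, P* ≈ 11.9

Set dP/dt = 0 with P > 0: 0.0065N - 0.49 = 0, so N* = 0.49/0.0065 = 75.4.
Set dN/dt = 0 with N > 0: 0.51 - 0.043P = 0, so P* = 0.51/0.043 = 11.9.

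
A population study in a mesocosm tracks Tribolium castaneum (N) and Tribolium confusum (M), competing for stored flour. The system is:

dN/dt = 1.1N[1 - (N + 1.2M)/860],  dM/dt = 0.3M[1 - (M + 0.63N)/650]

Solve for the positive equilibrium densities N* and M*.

Setting both brackets to zero gives the nullclines N + 1.2M = 860 and 0.63N + M = 650.
Substituting M = 650 - 0.63N into the first: N(1 - 1.2·0.63) = 860 - 1.2·650.
So N* = 80/0.244 = 328, and then M* = 650 - 0.63·328 = 443.

N* ≈ 328, M* ≈ 443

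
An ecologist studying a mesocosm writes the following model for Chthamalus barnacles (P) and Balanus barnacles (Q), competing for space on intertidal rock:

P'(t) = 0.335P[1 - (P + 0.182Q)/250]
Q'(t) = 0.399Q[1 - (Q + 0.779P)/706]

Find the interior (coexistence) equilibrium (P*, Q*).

Setting both brackets to zero gives the nullclines P + 0.182Q = 250 and 0.779P + Q = 706.
Substituting Q = 706 - 0.779P into the first: P(1 - 0.182·0.779) = 250 - 0.182·706.
So P* = 122/0.858 = 142, and then Q* = 706 - 0.779·142 = 596.

P* ≈ 142, Q* ≈ 596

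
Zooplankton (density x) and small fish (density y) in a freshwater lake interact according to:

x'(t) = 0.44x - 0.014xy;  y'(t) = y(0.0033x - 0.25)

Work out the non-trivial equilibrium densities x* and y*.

Set dy/dt = 0 with y > 0: 0.0033x - 0.25 = 0, so x* = 0.25/0.0033 = 75.8.
Set dx/dt = 0 with x > 0: 0.44 - 0.014y = 0, so y* = 0.44/0.014 = 31.4.

x* ≈ 75.8, y* ≈ 31.4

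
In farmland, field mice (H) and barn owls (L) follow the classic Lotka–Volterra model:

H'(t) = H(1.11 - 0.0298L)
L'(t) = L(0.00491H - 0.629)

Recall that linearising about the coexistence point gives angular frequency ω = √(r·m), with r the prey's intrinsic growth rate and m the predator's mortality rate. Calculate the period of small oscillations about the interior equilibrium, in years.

Here r = 1.11 and m = 0.629, so r·m = 0.698.
ω = √0.698 = 0.836 per year, hence T = 2π/ω ≈ 7.52 years.

T ≈ 7.52 years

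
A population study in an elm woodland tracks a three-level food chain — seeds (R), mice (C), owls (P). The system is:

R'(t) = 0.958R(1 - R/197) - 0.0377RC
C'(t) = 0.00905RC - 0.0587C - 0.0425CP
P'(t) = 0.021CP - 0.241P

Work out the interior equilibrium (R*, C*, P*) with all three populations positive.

From dP/dt = 0: 0.021C* = 0.241, so C* = 11.5.
From dR/dt = 0: 0.958(1 - R*/197) = 0.0377·11.5, giving R* = 197·(1 - 0.452) = 108.
From dC/dt = 0: 0.00905·108 - 0.0587 = 0.0425P*, so P* = 0.919/0.0425 = 21.6.

R* ≈ 108, C* ≈ 11.5, P* ≈ 21.6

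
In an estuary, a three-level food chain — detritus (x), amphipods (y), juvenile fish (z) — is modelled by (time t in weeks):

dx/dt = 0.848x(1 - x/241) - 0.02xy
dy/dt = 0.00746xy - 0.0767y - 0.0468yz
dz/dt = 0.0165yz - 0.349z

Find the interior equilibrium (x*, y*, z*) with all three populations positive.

x* ≈ 121, y* ≈ 21.2, z* ≈ 17.6

From dz/dt = 0: 0.0165y* = 0.349, so y* = 21.2.
From dx/dt = 0: 0.848(1 - x*/241) = 0.02·21.2, giving x* = 241·(1 - 0.499) = 121.
From dy/dt = 0: 0.00746·121 - 0.0767 = 0.0468z*, so z* = 0.824/0.0468 = 17.6.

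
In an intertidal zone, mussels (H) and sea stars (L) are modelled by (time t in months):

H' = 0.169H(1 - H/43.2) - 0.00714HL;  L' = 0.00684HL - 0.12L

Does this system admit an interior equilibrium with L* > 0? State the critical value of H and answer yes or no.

Threshold H = 17.5; K > 17.5, so yes, the predator persists.

The predator equation gives dL/dt > 0 only when H > 0.12/0.00684 = 17.5.
Without the predator, H → K = 43.2. Since 43.2 > 17.5, the predator can invade and persist.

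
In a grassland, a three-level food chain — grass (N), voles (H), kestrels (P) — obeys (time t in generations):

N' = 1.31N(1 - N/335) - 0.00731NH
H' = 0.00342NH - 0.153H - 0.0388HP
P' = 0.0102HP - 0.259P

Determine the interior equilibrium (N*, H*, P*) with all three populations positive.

N* ≈ 288, H* ≈ 25.4, P* ≈ 21.4

From dP/dt = 0: 0.0102H* = 0.259, so H* = 25.4.
From dN/dt = 0: 1.31(1 - N*/335) = 0.00731·25.4, giving N* = 335·(1 - 0.142) = 288.
From dH/dt = 0: 0.00342·288 - 0.153 = 0.0388P*, so P* = 0.83/0.0388 = 21.4.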